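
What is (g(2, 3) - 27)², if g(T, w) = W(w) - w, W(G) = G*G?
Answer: 441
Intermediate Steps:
W(G) = G²
g(T, w) = w² - w
(g(2, 3) - 27)² = (3*(-1 + 3) - 27)² = (3*2 - 27)² = (6 - 27)² = (-21)² = 441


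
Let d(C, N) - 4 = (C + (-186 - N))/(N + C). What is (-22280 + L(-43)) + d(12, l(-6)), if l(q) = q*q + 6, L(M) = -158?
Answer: -22438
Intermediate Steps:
l(q) = 6 + q**2 (l(q) = q**2 + 6 = 6 + q**2)
d(C, N) = 4 + (-186 + C - N)/(C + N) (d(C, N) = 4 + (C + (-186 - N))/(N + C) = 4 + (-186 + C - N)/(C + N))
(-22280 + L(-43)) + d(12, l(-6)) = (-22280 - 158) + (-186 + 3*(6 + (-6)**2) + 5*12)/(12 + (6 + (-6)**2)) = -22438 + (-186 + 3*(6 + 36) + 60)/(12 + (6 + 36)) = -22438 + (-186 + 3*42 + 60)/(12 + 42) = -22438 + (-186 + 126 + 60)/54 = -22438 + (1/54)*0 = -22438 + 0 = -22438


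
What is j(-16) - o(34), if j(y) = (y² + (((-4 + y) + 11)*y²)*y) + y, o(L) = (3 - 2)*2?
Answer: 37102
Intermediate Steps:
o(L) = 2 (o(L) = 1*2 = 2)
j(y) = y + y² + y³*(7 + y) (j(y) = (y² + ((7 + y)*y²)*y) + y = (y² + (y²*(7 + y))*y) + y = (y² + y³*(7 + y)) + y = y + y² + y³*(7 + y))
j(-16) - o(34) = -16*(1 - 16 + (-16)³ + 7*(-16)²) - 1*2 = -16*(1 - 16 - 4096 + 7*256) - 2 = -16*(1 - 16 - 4096 + 1792) - 2 = -16*(-2319) - 2 = 37104 - 2 = 37102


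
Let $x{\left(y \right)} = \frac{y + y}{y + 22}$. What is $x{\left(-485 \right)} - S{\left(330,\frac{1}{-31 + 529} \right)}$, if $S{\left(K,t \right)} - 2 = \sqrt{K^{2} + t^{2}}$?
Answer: $\frac{44}{463} - \frac{\sqrt{27007635601}}{498} \approx -329.9$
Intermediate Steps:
$S{\left(K,t \right)} = 2 + \sqrt{K^{2} + t^{2}}$
$x{\left(y \right)} = \frac{2 y}{22 + y}$
$x{\left(-485 \right)} - S{\left(330,\frac{1}{-31 + 529} \right)} = 2 \left(-485\right) \frac{1}{22 - 485} - \left(2 + \sqrt{330^{2} + \left(\frac{1}{-31 + 529}\right)^{2}}\right) = 2 \left(-485\right) \frac{1}{-463} - \left(2 + \sqrt{108900 + \left(\frac{1}{498}\right)^{2}}\right) = 2 \left(-485\right) \left(- \frac{1}{463}\right) - \left(2 + \sqrt{108900 + \left(\frac{1}{498}\right)^{2}}\right) = \frac{970}{463} - \left(2 + \sqrt{108900 + \frac{1}{248004}}\right) = \frac{970}{463} - \left(2 + \sqrt{\frac{27007635601}{248004}}\right) = \frac{970}{463} - \left(2 + \frac{\sqrt{27007635601}}{498}\right) = \frac{44}{463} - \frac{\sqrt{27007635601}}{498}$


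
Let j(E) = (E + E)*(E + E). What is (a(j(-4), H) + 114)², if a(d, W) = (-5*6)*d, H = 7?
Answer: 3261636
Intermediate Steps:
j(E) = 4*E² (j(E) = (2*E)*(2*E) = 4*E²)
a(d, W) = -30*d
(a(j(-4), H) + 114)² = (-120*(-4)² + 114)² = (-120*16 + 114)² = (-30*64 + 114)² = (-1920 + 114)² = (-1806)² = 3261636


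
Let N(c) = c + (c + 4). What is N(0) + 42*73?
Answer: 3070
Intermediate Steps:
N(c) = 4 + 2*c (N(c) = c + (4 + c) = 4 + 2*c)
N(0) + 42*73 = (4 + 2*0) + 42*73 = (4 + 0) + 3066 = 4 + 3066 = 3070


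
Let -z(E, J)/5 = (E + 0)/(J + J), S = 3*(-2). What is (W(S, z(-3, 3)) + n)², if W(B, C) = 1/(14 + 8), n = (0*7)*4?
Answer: 1/484 ≈ 0.0020661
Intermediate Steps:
S = -6
z(E, J) = -5*E/(2*J) (z(E, J) = -5*(E + 0)/(J + J) = -5*E/(2*J))
n = 0 (n = 0*4 = 0)
W(B, C) = 1/22
(W(S, z(-3, 3)) + n)² = (1/22 + 0)² = (1/22)² = 1/484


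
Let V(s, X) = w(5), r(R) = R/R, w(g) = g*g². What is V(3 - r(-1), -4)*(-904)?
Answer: -113000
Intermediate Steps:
w(g) = g³
r(R) = 1
V(s, X) = 125 (V(s, X) = 5³ = 125)
V(3 - r(-1), -4)*(-904) = 125*(-904) = -113000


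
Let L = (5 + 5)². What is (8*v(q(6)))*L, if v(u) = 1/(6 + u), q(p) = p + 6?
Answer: 400/9 ≈ 44.444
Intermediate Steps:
q(p) = 6 + p
L = 100 (L = 10² = 100)
(8*v(q(6)))*L = (8/(6 + (6 + 6)))*100 = (8/(6 + 12))*100 = (8/18)*100 = (8*(1/18))*100 = (4/9)*100 = 400/9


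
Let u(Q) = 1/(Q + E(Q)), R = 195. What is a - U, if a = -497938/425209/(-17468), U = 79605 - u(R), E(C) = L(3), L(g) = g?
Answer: -1330357824851488/16711989327 ≈ -79605.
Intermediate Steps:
E(C) = 3
u(Q) = 1/(3 + Q) (u(Q) = 1/(Q + 3) = 1/(3 + Q))
U = 15761789/198 (U = 79605 - 1/(3 + 195) = 79605 - 1/198 = 15761789/198 ≈ 79605.)
a = 248969/3713775406 (a = -497938*1/425209*(-1/17468) = -497938/425209*(-1/17468) = 248969/3713775406 ≈ 6.7039e-5)
a - U = 248969/3713775406 - 1*15761789/198 = 248969/3713775406 - 15761789/198 = -1330357824851488/16711989327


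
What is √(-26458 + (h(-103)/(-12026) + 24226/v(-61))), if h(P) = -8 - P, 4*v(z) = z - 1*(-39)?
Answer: I*√540085082046510/132286 ≈ 175.68*I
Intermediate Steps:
v(z) = 39/4 + z/4 (v(z) = (z - 1*(-39))/4 = (z + 39)/4 = (39 + z)/4 = 39/4 + z/4)
√(-26458 + (h(-103)/(-12026) + 24226/v(-61))) = √(-26458 + ((-8 - 1*(-103))/(-12026) + 24226/(39/4 + (¼)*(-61)))) = √(-26458 + ((-8 + 103)*(-1/12026) + 24226/(39/4 - 61/4))) = √(-26458 + (95*(-1/12026) + 24226/(-11/2))) = √(-26458 + (-95/12026 + 24226*(-2/11))) = √(-26458 + (-95/12026 - 48452/11)) = √(-26458 - 582684797/132286) = √(-4082707785/132286) = I*√540085082046510/132286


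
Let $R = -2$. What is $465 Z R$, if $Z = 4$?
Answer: $-3720$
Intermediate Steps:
$465 Z R = 465 \cdot 4 \left(-2\right) = 465 \left(-8\right) = -3720$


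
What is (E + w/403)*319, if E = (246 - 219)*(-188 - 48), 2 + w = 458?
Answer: -819019740/403 ≈ -2.0323e+6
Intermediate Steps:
w = 456 (w = -2 + 458 = 456)
E = -6372 (E = 27*(-236) = -6372)
(E + w/403)*319 = (-6372 + 456/403)*319 = -2567460/403*319 = -819019740/403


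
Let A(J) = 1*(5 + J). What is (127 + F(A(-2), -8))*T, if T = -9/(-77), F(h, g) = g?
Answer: 153/11 ≈ 13.909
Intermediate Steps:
A(J) = 5 + J
T = 9/77 (T = -9*(-1/77) = 9/77 ≈ 0.11688)
(127 + F(A(-2), -8))*T = (127 - 8)*(9/77) = 119*(9/77) = 153/11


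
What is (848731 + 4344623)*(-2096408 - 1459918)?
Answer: -18469259857404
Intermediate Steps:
(848731 + 4344623)*(-2096408 - 1459918) = 5193354*(-3556326) = -18469259857404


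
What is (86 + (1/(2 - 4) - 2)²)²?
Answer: 136161/16 ≈ 8510.1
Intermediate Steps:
(86 + (1/(2 - 4) - 2)²)² = (86 + (1/(-2) - 2)²)² = (86 + (-½ - 2)²)² = (86 + (-5/2)²)² = (86 + 25/4)² = (369/4)² = 136161/16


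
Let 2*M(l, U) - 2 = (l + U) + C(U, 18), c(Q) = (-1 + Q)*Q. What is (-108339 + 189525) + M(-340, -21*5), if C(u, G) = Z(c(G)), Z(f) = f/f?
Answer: 80965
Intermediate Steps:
c(Q) = Q*(-1 + Q)
Z(f) = 1
C(u, G) = 1
M(l, U) = 3/2 + U/2 + l/2 (M(l, U) = 1 + ((l + U) + 1)/2 = 1 + ((U + l) + 1)/2 = 1 + (1 + U + l)/2 = 1 + (½ + U/2 + l/2) = 3/2 + U/2 + l/2)
(-108339 + 189525) + M(-340, -21*5) = (-108339 + 189525) + (3/2 + (-21*5)/2 + (½)*(-340)) = 81186 + (3/2 + (½)*(-105) - 170) = 81186 + (3/2 - 105/2 - 170) = 81186 - 221 = 80965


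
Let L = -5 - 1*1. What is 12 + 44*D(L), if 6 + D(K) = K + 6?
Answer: -252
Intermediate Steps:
L = -6 (L = -5 - 1 = -6)
D(K) = K (D(K) = -6 + (K + 6) = -6 + (6 + K) = K)
12 + 44*D(L) = 12 + 44*(-6) = 12 - 264 = -252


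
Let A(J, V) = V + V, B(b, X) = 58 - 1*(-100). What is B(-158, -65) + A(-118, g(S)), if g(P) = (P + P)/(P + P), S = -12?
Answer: 160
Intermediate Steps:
B(b, X) = 158 (B(b, X) = 58 + 100 = 158)
g(P) = 1 (g(P) = (2*P)/((2*P)) = (2*P)*(1/(2*P)) = 1)
A(J, V) = 2*V
B(-158, -65) + A(-118, g(S)) = 158 + 2*1 = 158 + 2 = 160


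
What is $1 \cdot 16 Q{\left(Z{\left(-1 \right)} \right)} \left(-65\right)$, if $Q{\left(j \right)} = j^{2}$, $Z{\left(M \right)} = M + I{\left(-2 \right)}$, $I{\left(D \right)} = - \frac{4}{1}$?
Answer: $-26000$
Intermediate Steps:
$I{\left(D \right)} = -4$ ($I{\left(D \right)} = \left(-4\right) 1 = -4$)
$Z{\left(M \right)} = -4 + M$ ($Z{\left(M \right)} = M - 4 = -4 + M$)
$1 \cdot 16 Q{\left(Z{\left(-1 \right)} \right)} \left(-65\right) = 1 \cdot 16 \left(-4 - 1\right)^{2} \left(-65\right) = 16 \left(-5\right)^{2} \left(-65\right) = 16 \cdot 25 \left(-65\right) = 400 \left(-65\right) = -26000$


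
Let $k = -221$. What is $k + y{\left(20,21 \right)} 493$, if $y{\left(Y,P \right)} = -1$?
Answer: $-714$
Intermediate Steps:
$k + y{\left(20,21 \right)} 493 = -221 - 493 = -714$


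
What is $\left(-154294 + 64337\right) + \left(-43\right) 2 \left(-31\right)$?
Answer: $-87291$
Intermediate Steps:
$\left(-154294 + 64337\right) + \left(-43\right) 2 \left(-31\right) = -89957 - -2666 = -89957 + 2666 = -87291$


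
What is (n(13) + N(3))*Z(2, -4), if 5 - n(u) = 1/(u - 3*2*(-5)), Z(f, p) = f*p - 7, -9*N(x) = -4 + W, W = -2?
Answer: -3640/43 ≈ -84.651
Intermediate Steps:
N(x) = ⅔ (N(x) = -(-4 - 2)/9 = -⅑*(-6) = ⅔)
Z(f, p) = -7 + f*p
n(u) = 5 - 1/(30 + u) (n(u) = 5 - 1/(u - 3*2*(-5)) = 5 - 1/(u - 6*(-5)) = 5 - 1/(u + 30) = 5 - 1/(30 + u))
(n(13) + N(3))*Z(2, -4) = ((149 + 5*13)/(30 + 13) + ⅔)*(-7 + 2*(-4)) = ((149 + 65)/43 + ⅔)*(-7 - 8) = ((1/43)*214 + ⅔)*(-15) = (214/43 + ⅔)*(-15) = (728/129)*(-15) = -3640/43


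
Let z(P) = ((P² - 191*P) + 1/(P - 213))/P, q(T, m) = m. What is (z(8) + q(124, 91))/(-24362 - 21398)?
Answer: 150881/75046400 ≈ 0.0020105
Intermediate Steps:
z(P) = (P² + 1/(-213 + P) - 191*P)/P (z(P) = ((P² - 191*P) + 1/(-213 + P))/P = (P² + 1/(-213 + P) - 191*P)/P)
(z(8) + q(124, 91))/(-24362 - 21398) = ((1 + 8³ - 404*8² + 40683*8)/(8*(-213 + 8)) + 91)/(-24362 - 21398) = ((⅛)*(1 + 512 - 404*64 + 325464)/(-205) + 91)/(-45760) = ((⅛)*(-1/205)*(1 + 512 - 25856 + 325464) + 91)*(-1/45760) = ((⅛)*(-1/205)*300121 + 91)*(-1/45760) = (-300121/1640 + 91)*(-1/45760) = -150881/1640*(-1/45760) = 150881/75046400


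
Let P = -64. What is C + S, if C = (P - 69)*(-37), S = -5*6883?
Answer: -29494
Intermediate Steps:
S = -34415
C = 4921 (C = (-64 - 69)*(-37) = -133*(-37) = 4921)
C + S = 4921 - 34415 = -29494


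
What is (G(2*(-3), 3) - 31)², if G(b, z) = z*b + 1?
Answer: 2304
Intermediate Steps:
G(b, z) = 1 + b*z (G(b, z) = b*z + 1 = 1 + b*z)
(G(2*(-3), 3) - 31)² = ((1 + (2*(-3))*3) - 31)² = ((1 - 6*3) - 31)² = ((1 - 18) - 31)² = (-17 - 31)² = (-48)² = 2304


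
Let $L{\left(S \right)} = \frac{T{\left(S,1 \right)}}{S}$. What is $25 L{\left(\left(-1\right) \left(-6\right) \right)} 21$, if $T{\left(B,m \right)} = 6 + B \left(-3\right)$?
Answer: $-1050$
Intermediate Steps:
$T{\left(B,m \right)} = 6 - 3 B$
$L{\left(S \right)} = \frac{6 - 3 S}{S}$
$25 L{\left(\left(-1\right) \left(-6\right) \right)} 21 = 25 \left(-3 + \frac{6}{\left(-1\right) \left(-6\right)}\right) 21 = 25 \left(-3 + \frac{6}{6}\right) 21 = 25 \left(-3 + 6 \cdot \frac{1}{6}\right) 21 = 25 \left(-3 + 1\right) 21 = 25 \left(-2\right) 21 = \left(-50\right) 21 = -1050$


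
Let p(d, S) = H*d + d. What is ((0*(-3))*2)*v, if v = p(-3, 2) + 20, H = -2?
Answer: 0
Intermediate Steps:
p(d, S) = -d (p(d, S) = -2*d + d = -d)
v = 23 (v = -1*(-3) + 20 = 3 + 20 = 23)
((0*(-3))*2)*v = ((0*(-3))*2)*23 = (0*2)*23 = 0*23 = 0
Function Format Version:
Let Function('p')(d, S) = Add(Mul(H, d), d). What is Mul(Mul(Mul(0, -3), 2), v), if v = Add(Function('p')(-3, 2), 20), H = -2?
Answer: 0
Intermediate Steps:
Function('p')(d, S) = Mul(-1, d) (Function('p')(d, S) = Add(Mul(-2, d), d) = Mul(-1, d))
v = 23 (v = Add(Mul(-1, -3), 20) = Add(3, 20) = 23)
Mul(Mul(Mul(0, -3), 2), v) = Mul(Mul(Mul(0, -3), 2), 23) = Mul(Mul(0, 2), 23) = Mul(0, 23) = 0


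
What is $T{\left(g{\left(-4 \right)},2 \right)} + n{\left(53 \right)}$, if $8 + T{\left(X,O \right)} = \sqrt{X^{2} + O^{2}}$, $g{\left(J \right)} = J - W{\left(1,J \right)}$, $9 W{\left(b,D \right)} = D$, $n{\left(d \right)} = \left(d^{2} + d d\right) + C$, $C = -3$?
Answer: $5607 + \frac{2 \sqrt{337}}{9} \approx 5611.1$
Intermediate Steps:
$n{\left(d \right)} = -3 + 2 d^{2}$ ($n{\left(d \right)} = \left(d^{2} + d d\right) - 3 = \left(d^{2} + d^{2}\right) - 3 = 2 d^{2} - 3 = -3 + 2 d^{2}$)
$W{\left(b,D \right)} = \frac{D}{9}$
$g{\left(J \right)} = \frac{8 J}{9}$ ($g{\left(J \right)} = J - \frac{J}{9} = \frac{8 J}{9}$)
$T{\left(X,O \right)} = -8 + \sqrt{O^{2} + X^{2}}$ ($T{\left(X,O \right)} = -8 + \sqrt{X^{2} + O^{2}} = -8 + \sqrt{O^{2} + X^{2}}$)
$T{\left(g{\left(-4 \right)},2 \right)} + n{\left(53 \right)} = \left(-8 + \sqrt{2^{2} + \left(\frac{8}{9} \left(-4\right)\right)^{2}}\right) - \left(3 - 2 \cdot 53^{2}\right) = \left(-8 + \sqrt{4 + \left(- \frac{32}{9}\right)^{2}}\right) + \left(-3 + 2 \cdot 2809\right) = \left(-8 + \sqrt{4 + \frac{1024}{81}}\right) + \left(-3 + 5618\right) = \left(-8 + \sqrt{\frac{1348}{81}}\right) + 5615 = \left(-8 + \frac{2 \sqrt{337}}{9}\right) + 5615 = 5607 + \frac{2 \sqrt{337}}{9}$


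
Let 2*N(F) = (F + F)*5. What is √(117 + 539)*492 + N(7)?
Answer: 35 + 1968*√41 ≈ 12636.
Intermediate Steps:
N(F) = 5*F (N(F) = ((F + F)*5)/2 = ((2*F)*5)/2 = (10*F)/2 = 5*F)
√(117 + 539)*492 + N(7) = √(117 + 539)*492 + 5*7 = √656*492 + 35 = (4*√41)*492 + 35 = 1968*√41 + 35 = 35 + 1968*√41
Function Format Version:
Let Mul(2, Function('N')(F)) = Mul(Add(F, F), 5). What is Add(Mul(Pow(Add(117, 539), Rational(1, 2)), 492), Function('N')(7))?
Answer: Add(35, Mul(1968, Pow(41, Rational(1, 2)))) ≈ 12636.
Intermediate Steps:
Function('N')(F) = Mul(5, F) (Function('N')(F) = Mul(Rational(1, 2), Mul(Add(F, F), 5)) = Mul(Rational(1, 2), Mul(Mul(2, F), 5)) = Mul(Rational(1, 2), Mul(10, F)) = Mul(5, F))
Add(Mul(Pow(Add(117, 539), Rational(1, 2)), 492), Function('N')(7)) = Add(Mul(Pow(Add(117, 539), Rational(1, 2)), 492), Mul(5, 7)) = Add(Mul(Pow(656, Rational(1, 2)), 492), 35) = Add(Mul(Mul(4, Pow(41, Rational(1, 2))), 492), 35) = Add(Mul(1968, Pow(41, Rational(1, 2))), 35) = Add(35, Mul(1968, Pow(41, Rational(1, 2))))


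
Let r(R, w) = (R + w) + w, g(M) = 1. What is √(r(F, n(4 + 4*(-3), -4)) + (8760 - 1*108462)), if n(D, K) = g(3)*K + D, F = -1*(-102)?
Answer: 2*I*√24906 ≈ 315.63*I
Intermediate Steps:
F = 102
n(D, K) = D + K (n(D, K) = 1*K + D = K + D = D + K)
r(R, w) = R + 2*w
√(r(F, n(4 + 4*(-3), -4)) + (8760 - 1*108462)) = √((102 + 2*((4 + 4*(-3)) - 4)) + (8760 - 1*108462)) = √((102 + 2*((4 - 12) - 4)) + (8760 - 108462)) = √((102 + 2*(-8 - 4)) - 99702) = √((102 + 2*(-12)) - 99702) = √((102 - 24) - 99702) = √(78 - 99702) = √(-99624) = 2*I*√24906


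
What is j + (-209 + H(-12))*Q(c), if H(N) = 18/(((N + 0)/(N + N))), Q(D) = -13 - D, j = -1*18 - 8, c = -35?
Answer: -3832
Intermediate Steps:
j = -26 (j = -18 - 8 = -26)
H(N) = 36 (H(N) = 18/((N/((2*N)))) = 18/((N*(1/(2*N)))) = 18/(½) = 18*2 = 36)
j + (-209 + H(-12))*Q(c) = -26 + (-209 + 36)*(-13 - 1*(-35)) = -26 - 173*(-13 + 35) = -26 - 173*22 = -26 - 3806 = -3832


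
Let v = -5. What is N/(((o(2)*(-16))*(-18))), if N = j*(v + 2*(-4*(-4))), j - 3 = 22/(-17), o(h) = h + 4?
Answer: 29/1088 ≈ 0.026654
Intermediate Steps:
o(h) = 4 + h
j = 29/17 (j = 3 + 22/(-17) = 3 + 22*(-1/17) = 3 - 22/17 = 29/17 ≈ 1.7059)
N = 783/17 (N = 29*(-5 + 2*(-4*(-4)))/17 = 29*(-5 + 2*16)/17 = 29*(-5 + 32)/17 = (29/17)*27 = 783/17 ≈ 46.059)
N/(((o(2)*(-16))*(-18))) = 783/(17*((((4 + 2)*(-16))*(-18)))) = 783/(17*(((6*(-16))*(-18)))) = 783/(17*((-96*(-18)))) = (783/17)/1728 = (783/17)*(1/1728) = 29/1088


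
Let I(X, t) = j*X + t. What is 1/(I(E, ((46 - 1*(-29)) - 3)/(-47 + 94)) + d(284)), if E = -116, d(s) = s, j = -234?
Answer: 47/1289188 ≈ 3.6457e-5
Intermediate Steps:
I(X, t) = t - 234*X (I(X, t) = -234*X + t = t - 234*X)
1/(I(E, ((46 - 1*(-29)) - 3)/(-47 + 94)) + d(284)) = 1/((((46 - 1*(-29)) - 3)/(-47 + 94) - 234*(-116)) + 284) = 1/((((46 + 29) - 3)/47 + 27144) + 284) = 1/(((75 - 3)*(1/47) + 27144) + 284) = 1/((72*(1/47) + 27144) + 284) = 1/((72/47 + 27144) + 284) = 1/(1275840/47 + 284) = 1/(1289188/47) = 47/1289188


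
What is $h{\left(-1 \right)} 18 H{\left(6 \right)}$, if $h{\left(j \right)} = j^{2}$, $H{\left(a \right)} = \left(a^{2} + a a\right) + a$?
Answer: $1404$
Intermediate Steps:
$H{\left(a \right)} = a + 2 a^{2}$ ($H{\left(a \right)} = \left(a^{2} + a^{2}\right) + a = 2 a^{2} + a = a + 2 a^{2}$)
$h{\left(-1 \right)} 18 H{\left(6 \right)} = \left(-1\right)^{2} \cdot 18 \cdot 6 \left(1 + 2 \cdot 6\right) = 1 \cdot 18 \cdot 6 \left(1 + 12\right) = 18 \cdot 6 \cdot 13 = 18 \cdot 78 = 1404$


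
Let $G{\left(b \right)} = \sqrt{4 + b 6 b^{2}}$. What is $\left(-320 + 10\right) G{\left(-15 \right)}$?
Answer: $- 310 i \sqrt{20246} \approx - 44109.0 i$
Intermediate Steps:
$G{\left(b \right)} = \sqrt{4 + 6 b^{3}}$ ($G{\left(b \right)} = \sqrt{4 + 6 b b^{2}} = \sqrt{4 + 6 b^{3}}$)
$\left(-320 + 10\right) G{\left(-15 \right)} = \left(-320 + 10\right) \sqrt{4 + 6 \left(-15\right)^{3}} = - 310 \sqrt{4 + 6 \left(-3375\right)} = - 310 \sqrt{4 - 20250} = - 310 \sqrt{-20246} = - 310 i \sqrt{20246}$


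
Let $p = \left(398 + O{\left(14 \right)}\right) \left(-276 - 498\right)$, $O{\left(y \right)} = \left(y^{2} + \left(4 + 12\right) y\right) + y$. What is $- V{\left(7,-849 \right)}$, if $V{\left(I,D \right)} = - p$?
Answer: $-643968$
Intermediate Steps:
$O{\left(y \right)} = y^{2} + 17 y$ ($O{\left(y \right)} = \left(y^{2} + 16 y\right) + y = y^{2} + 17 y$)
$p = -643968$ ($p = \left(398 + 14 \left(17 + 14\right)\right) \left(-276 - 498\right) = \left(398 + 14 \cdot 31\right) \left(-774\right) = \left(398 + 434\right) \left(-774\right) = 832 \left(-774\right) = -643968$)
$V{\left(I,D \right)} = 643968$ ($V{\left(I,D \right)} = \left(-1\right) \left(-643968\right) = 643968$)
$- V{\left(7,-849 \right)} = \left(-1\right) 643968 = -643968$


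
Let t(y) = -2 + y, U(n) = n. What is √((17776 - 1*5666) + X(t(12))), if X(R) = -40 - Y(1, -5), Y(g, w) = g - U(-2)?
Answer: √12067 ≈ 109.85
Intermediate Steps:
Y(g, w) = 2 + g (Y(g, w) = g - 1*(-2) = g + 2 = 2 + g)
X(R) = -43 (X(R) = -40 - (2 + 1) = -40 - 1*3 = -40 - 3 = -43)
√((17776 - 1*5666) + X(t(12))) = √((17776 - 1*5666) - 43) = √((17776 - 5666) - 43) = √(12110 - 43) = √12067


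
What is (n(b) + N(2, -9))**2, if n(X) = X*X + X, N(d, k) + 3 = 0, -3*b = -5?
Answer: 169/81 ≈ 2.0864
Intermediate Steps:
b = 5/3 (b = -1/3*(-5) = 5/3 ≈ 1.6667)
N(d, k) = -3 (N(d, k) = -3 + 0 = -3)
n(X) = X + X**2 (n(X) = X**2 + X = X + X**2)
(n(b) + N(2, -9))**2 = (5*(1 + 5/3)/3 - 3)**2 = ((5/3)*(8/3) - 3)**2 = (40/9 - 3)**2 = (13/9)**2 = 169/81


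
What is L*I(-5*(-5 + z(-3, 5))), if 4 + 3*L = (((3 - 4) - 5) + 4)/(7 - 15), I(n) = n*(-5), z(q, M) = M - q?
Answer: -375/4 ≈ -93.750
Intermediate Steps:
I(n) = -5*n
L = -5/4 (L = -4/3 + ((((3 - 4) - 5) + 4)/(7 - 15))/3 = -4/3 + (((-1 - 5) + 4)/(-8))/3 = -4/3 + ((-6 + 4)*(-⅛))/3 = -4/3 + (-2*(-⅛))/3 = -4/3 + (⅓)*(¼) = -4/3 + 1/12 = -5/4 ≈ -1.2500)
L*I(-5*(-5 + z(-3, 5))) = -(-25)*(-5*(-5 + (5 - 1*(-3))))/4 = -(-25)*(-5*(-5 + (5 + 3)))/4 = -(-25)*(-5*(-5 + 8))/4 = -(-25)*(-5*3)/4 = -(-25)*(-15)/4 = -5/4*75 = -375/4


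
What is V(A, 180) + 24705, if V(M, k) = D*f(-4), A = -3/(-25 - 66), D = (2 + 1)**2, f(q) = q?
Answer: 24669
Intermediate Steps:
D = 9 (D = 3**2 = 9)
A = 3/91 (A = -3/(-91) = -1/91*(-3) = 3/91 ≈ 0.032967)
V(M, k) = -36 (V(M, k) = 9*(-4) = -36)
V(A, 180) + 24705 = -36 + 24705 = 24669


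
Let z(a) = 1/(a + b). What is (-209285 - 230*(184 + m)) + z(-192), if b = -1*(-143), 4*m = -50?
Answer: -12187771/49 ≈ -2.4873e+5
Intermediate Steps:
m = -25/2 (m = (¼)*(-50) = -25/2 ≈ -12.500)
b = 143
z(a) = 1/(143 + a) (z(a) = 1/(a + 143) = 1/(143 + a))
(-209285 - 230*(184 + m)) + z(-192) = (-209285 - 230*(184 - 25/2)) + 1/(143 - 192) = (-209285 - 230*343/2) + 1/(-49) = (-209285 - 39445) - 1/49 = -248730 - 1/49 = -12187771/49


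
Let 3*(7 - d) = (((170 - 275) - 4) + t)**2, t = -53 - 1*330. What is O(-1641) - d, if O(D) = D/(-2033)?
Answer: 164026114/2033 ≈ 80682.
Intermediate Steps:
t = -383 (t = -53 - 330 = -383)
O(D) = -D/2033 (O(D) = D*(-1/2033) = -D/2033)
d = -80681 (d = 7 - (((170 - 275) - 4) - 383)**2/3 = 7 - ((-105 - 4) - 383)**2/3 = 7 - (-109 - 383)**2/3 = 7 - 1/3*(-492)**2 = 7 - 1/3*242064 = 7 - 80688 = -80681)
O(-1641) - d = -1/2033*(-1641) - 1*(-80681) = 1641/2033 + 80681 = 164026114/2033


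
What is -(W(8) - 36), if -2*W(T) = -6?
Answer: 33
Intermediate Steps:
W(T) = 3 (W(T) = -½*(-6) = 3)
-(W(8) - 36) = -(3 - 36) = -1*(-33) = 33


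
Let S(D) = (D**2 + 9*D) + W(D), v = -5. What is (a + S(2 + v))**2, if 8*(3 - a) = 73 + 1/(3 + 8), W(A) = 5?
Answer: 177241/484 ≈ 366.20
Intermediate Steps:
a = -135/22 (a = 3 - (73 + 1/(3 + 8))/8 = 3 - (73 + 1/11)/8 = 3 - 1/8*804/11 = 3 - 201/22 = -135/22 ≈ -6.1364)
S(D) = 5 + D**2 + 9*D (S(D) = (D**2 + 9*D) + 5 = 5 + D**2 + 9*D)
(a + S(2 + v))**2 = (-135/22 + (5 + (2 - 5)**2 + 9*(2 - 5)))**2 = (-135/22 + (5 + (-3)**2 + 9*(-3)))**2 = (-135/22 + (5 + 9 - 27))**2 = (-135/22 - 13)**2 = (-421/22)**2 = 177241/484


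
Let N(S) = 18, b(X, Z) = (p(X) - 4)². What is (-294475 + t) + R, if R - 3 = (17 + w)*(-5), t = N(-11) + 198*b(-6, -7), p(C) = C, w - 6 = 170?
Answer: -275619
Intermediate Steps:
w = 176 (w = 6 + 170 = 176)
b(X, Z) = (-4 + X)² (b(X, Z) = (X - 4)² = (-4 + X)²)
t = 19818 (t = 18 + 198*(-4 - 6)² = 18 + 198*(-10)² = 18 + 198*100 = 18 + 19800 = 19818)
R = -962 (R = 3 + (17 + 176)*(-5) = 3 + 193*(-5) = 3 - 965 = -962)
(-294475 + t) + R = (-294475 + 19818) - 962 = -274657 - 962 = -275619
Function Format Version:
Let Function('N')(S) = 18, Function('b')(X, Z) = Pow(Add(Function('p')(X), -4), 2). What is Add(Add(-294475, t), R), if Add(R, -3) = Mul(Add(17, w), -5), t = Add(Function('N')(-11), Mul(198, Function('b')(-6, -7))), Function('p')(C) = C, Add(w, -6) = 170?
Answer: -275619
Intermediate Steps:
w = 176 (w = Add(6, 170) = 176)
Function('b')(X, Z) = Pow(Add(-4, X), 2) (Function('b')(X, Z) = Pow(Add(X, -4), 2) = Pow(Add(-4, X), 2))
t = 19818 (t = Add(18, Mul(198, Pow(Add(-4, -6), 2))) = Add(18, Mul(198, Pow(-10, 2))) = Add(18, Mul(198, 100)) = Add(18, 19800) = 19818)
R = -962 (R = Add(3, Mul(Add(17, 176), -5)) = Add(3, Mul(193, -5)) = Add(3, -965) = -962)
Add(Add(-294475, t), R) = Add(Add(-294475, 19818), -962) = Add(-274657, -962) = -275619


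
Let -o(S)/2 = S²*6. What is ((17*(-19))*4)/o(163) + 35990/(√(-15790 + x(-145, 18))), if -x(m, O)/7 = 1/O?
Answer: 323/79707 - 107970*I*√568454/284227 ≈ 0.0040523 - 286.41*I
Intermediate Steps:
x(m, O) = -7/O
o(S) = -12*S² (o(S) = -2*S²*6 = -12*S²)
((17*(-19))*4)/o(163) + 35990/(√(-15790 + x(-145, 18))) = ((17*(-19))*4)/((-12*163²)) + 35990/(√(-15790 - 7/18)) = (-323*4)/((-12*26569)) + 35990/(√(-15790 - 7*1/18)) = -1292/(-318828) + 35990/(√(-15790 - 7/18)) = -1292*(-1/318828) + 35990/(√(-284227/18)) = 323/79707 + 35990/((I*√568454/6)) = 323/79707 + 35990*(-3*I*√568454/284227) = 323/79707 - 107970*I*√568454/284227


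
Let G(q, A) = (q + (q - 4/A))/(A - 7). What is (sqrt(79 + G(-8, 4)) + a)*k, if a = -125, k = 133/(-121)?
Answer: 16625/121 - 133*sqrt(762)/363 ≈ 127.28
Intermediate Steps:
k = -133/121 (k = 133*(-1/121) = -133/121 ≈ -1.0992)
G(q, A) = (-4/A + 2*q)/(-7 + A) (G(q, A) = (q + (q - 4/A))/(-7 + A) = (-4/A + 2*q)/(-7 + A))
(sqrt(79 + G(-8, 4)) + a)*k = (sqrt(79 + 2*(-2 + 4*(-8))/(4*(-7 + 4))) - 125)*(-133/121) = (sqrt(79 + 2*(1/4)*(-2 - 32)/(-3)) - 125)*(-133/121) = (sqrt(79 + 2*(1/4)*(-1/3)*(-34)) - 125)*(-133/121) = (sqrt(79 + 17/3) - 125)*(-133/121) = (sqrt(254/3) - 125)*(-133/121) = (sqrt(762)/3 - 125)*(-133/121) = (-125 + sqrt(762)/3)*(-133/121) = 16625/121 - 133*sqrt(762)/363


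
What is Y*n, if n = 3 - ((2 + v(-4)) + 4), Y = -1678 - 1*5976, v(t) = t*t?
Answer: 145426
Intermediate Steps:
v(t) = t²
Y = -7654 (Y = -1678 - 5976 = -7654)
n = -19 (n = 3 - ((2 + (-4)²) + 4) = 3 - ((2 + 16) + 4) = 3 - (18 + 4) = 3 - 1*22 = 3 - 22 = -19)
Y*n = -7654*(-19) = 145426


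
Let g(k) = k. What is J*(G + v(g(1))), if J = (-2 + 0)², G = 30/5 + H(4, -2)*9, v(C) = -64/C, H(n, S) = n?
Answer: -88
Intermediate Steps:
G = 42 (G = 30/5 + 4*9 = 30*(⅕) + 36 = 6 + 36 = 42)
J = 4 (J = (-2)² = 4)
J*(G + v(g(1))) = 4*(42 - 64/1) = 4*(42 - 64*1) = 4*(42 - 64) = 4*(-22) = -88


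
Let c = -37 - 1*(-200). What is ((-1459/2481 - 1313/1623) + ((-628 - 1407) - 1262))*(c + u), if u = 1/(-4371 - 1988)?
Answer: -4588840631800412/8535183339 ≈ -5.3764e+5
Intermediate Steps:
c = 163 (c = -37 + 200 = 163)
u = -1/6359 (u = 1/(-6359) = -1/6359 ≈ -0.00015726)
((-1459/2481 - 1313/1623) + ((-628 - 1407) - 1262))*(c + u) = ((-1459/2481 - 1313/1623) + ((-628 - 1407) - 1262))*(163 - 1/6359) = ((-1459*1/2481 - 1313*1/1623) + (-2035 - 1262))*(1036516/6359) = ((-1459/2481 - 1313/1623) - 3297)*(1036516/6359) = (-1875170/1342221 - 3297)*(1036516/6359) = -4427177807/1342221*1036516/6359 = -4588840631800412/8535183339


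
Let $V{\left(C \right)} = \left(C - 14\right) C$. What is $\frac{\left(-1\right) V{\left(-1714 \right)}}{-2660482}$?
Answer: $\frac{1480896}{1330241} \approx 1.1133$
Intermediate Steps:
$V{\left(C \right)} = C \left(-14 + C\right)$ ($V{\left(C \right)} = \left(-14 + C\right) C = C \left(-14 + C\right)$)
$\frac{\left(-1\right) V{\left(-1714 \right)}}{-2660482} = \frac{\left(-1\right) \left(- 1714 \left(-14 - 1714\right)\right)}{-2660482} = - \left(-1714\right) \left(-1728\right) \left(- \frac{1}{2660482}\right) = \left(-1\right) 2961792 \left(- \frac{1}{2660482}\right) = \left(-2961792\right) \left(- \frac{1}{2660482}\right) = \frac{1480896}{1330241}$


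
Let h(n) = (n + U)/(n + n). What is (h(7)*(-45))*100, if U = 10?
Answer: -38250/7 ≈ -5464.3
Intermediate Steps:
h(n) = (10 + n)/(2*n) (h(n) = (n + 10)/(n + n) = (10 + n)/((2*n)) = (10 + n)*(1/(2*n)) = (10 + n)/(2*n))
(h(7)*(-45))*100 = (((1/2)*(10 + 7)/7)*(-45))*100 = (((1/2)*(1/7)*17)*(-45))*100 = ((17/14)*(-45))*100 = -765/14*100 = -38250/7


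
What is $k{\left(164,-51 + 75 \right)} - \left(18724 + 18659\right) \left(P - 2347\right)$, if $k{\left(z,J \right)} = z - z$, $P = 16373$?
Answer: $-524333958$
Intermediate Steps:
$k{\left(z,J \right)} = 0$
$k{\left(164,-51 + 75 \right)} - \left(18724 + 18659\right) \left(P - 2347\right) = 0 - \left(18724 + 18659\right) \left(16373 - 2347\right) = 0 - 37383 \cdot 14026 = 0 - 524333958 = -524333958$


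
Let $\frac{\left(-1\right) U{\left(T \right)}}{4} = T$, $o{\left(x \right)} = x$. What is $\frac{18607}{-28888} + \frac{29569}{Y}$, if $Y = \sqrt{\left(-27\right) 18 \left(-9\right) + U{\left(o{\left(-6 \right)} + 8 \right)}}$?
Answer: $- \frac{809}{1256} + \frac{29569 \sqrt{4366}}{4366} \approx 446.86$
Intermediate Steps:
$U{\left(T \right)} = - 4 T$
$Y = \sqrt{4366}$ ($Y = \sqrt{\left(-27\right) 18 \left(-9\right) - 4 \left(-6 + 8\right)} = \sqrt{\left(-486\right) \left(-9\right) - 8} = \sqrt{4374 - 8} = \sqrt{4366} \approx 66.076$)
$\frac{18607}{-28888} + \frac{29569}{Y} = \frac{18607}{-28888} + \frac{29569}{\sqrt{4366}} = 18607 \left(- \frac{1}{28888}\right) + 29569 \frac{\sqrt{4366}}{4366} = - \frac{809}{1256} + \frac{29569 \sqrt{4366}}{4366}$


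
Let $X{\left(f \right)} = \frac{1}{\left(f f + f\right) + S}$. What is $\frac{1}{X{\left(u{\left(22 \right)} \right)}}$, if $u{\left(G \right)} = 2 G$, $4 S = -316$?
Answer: $1901$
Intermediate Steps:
$S = -79$ ($S = \frac{1}{4} \left(-316\right) = -79$)
$X{\left(f \right)} = \frac{1}{-79 + f + f^{2}}$ ($X{\left(f \right)} = \frac{1}{\left(f f + f\right) - 79} = \frac{1}{\left(f^{2} + f\right) - 79} = \frac{1}{\left(f + f^{2}\right) - 79} = \frac{1}{-79 + f + f^{2}}$)
$\frac{1}{X{\left(u{\left(22 \right)} \right)}} = \frac{1}{\frac{1}{-79 + 2 \cdot 22 + \left(2 \cdot 22\right)^{2}}} = \frac{1}{\frac{1}{-79 + 44 + 44^{2}}} = \frac{1}{\frac{1}{-79 + 44 + 1936}} = \frac{1}{\frac{1}{1901}} = 1901$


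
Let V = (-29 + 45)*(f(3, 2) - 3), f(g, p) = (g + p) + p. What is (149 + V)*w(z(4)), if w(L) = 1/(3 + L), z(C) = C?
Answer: 213/7 ≈ 30.429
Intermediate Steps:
f(g, p) = g + 2*p
V = 64 (V = (-29 + 45)*((3 + 2*2) - 3) = 16*((3 + 4) - 3) = 16*(7 - 3) = 16*4 = 64)
(149 + V)*w(z(4)) = (149 + 64)/(3 + 4) = 213/7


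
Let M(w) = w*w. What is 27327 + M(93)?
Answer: 35976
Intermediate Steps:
M(w) = w**2
27327 + M(93) = 27327 + 93**2 = 27327 + 8649 = 35976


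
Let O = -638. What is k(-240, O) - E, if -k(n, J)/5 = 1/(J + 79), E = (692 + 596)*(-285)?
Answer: 205197725/559 ≈ 3.6708e+5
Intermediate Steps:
E = -367080 (E = 1288*(-285) = -367080)
k(n, J) = -5/(79 + J) (k(n, J) = -5/(J + 79) = -5/(79 + J))
k(-240, O) - E = -5/(79 - 638) - 1*(-367080) = -5/(-559) + 367080 = -5*(-1/559) + 367080 = 5/559 + 367080 = 205197725/559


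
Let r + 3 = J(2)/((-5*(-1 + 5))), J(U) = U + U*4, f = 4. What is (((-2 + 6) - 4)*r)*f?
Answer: 0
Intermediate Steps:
J(U) = 5*U (J(U) = U + 4*U = 5*U)
r = -7/2 (r = -3 + (5*2)/((-5*(-1 + 5))) = -3 + 10/((-5*4)) = -3 + 10/(-20) = -3 + 10*(-1/20) = -3 - ½ = -7/2 ≈ -3.5000)
(((-2 + 6) - 4)*r)*f = (((-2 + 6) - 4)*(-7/2))*4 = ((4 - 4)*(-7/2))*4 = (0*(-7/2))*4 = 0*4 = 0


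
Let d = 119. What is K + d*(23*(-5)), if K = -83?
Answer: -13768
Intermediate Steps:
K + d*(23*(-5)) = -83 + 119*(23*(-5)) = -83 + 119*(-115) = -83 - 13685 = -13768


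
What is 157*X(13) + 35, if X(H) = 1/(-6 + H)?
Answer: 402/7 ≈ 57.429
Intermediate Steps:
157*X(13) + 35 = 157/(-6 + 13) + 35 = 157/7 + 35 = 402/7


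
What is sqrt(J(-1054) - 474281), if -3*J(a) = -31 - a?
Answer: I*sqrt(474622) ≈ 688.93*I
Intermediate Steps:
J(a) = 31/3 + a/3 (J(a) = -(-31 - a)/3 = 31/3 + a/3)
sqrt(J(-1054) - 474281) = sqrt((31/3 + (1/3)*(-1054)) - 474281) = sqrt((31/3 - 1054/3) - 474281) = sqrt(-341 - 474281) = sqrt(-474622) = I*sqrt(474622)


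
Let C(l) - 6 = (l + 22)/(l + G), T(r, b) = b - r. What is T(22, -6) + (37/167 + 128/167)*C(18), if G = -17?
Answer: 2914/167 ≈ 17.449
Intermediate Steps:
C(l) = 6 + (22 + l)/(-17 + l) (C(l) = 6 + (l + 22)/(l - 17) = 6 + (22 + l)/(-17 + l))
T(22, -6) + (37/167 + 128/167)*C(18) = (-6 - 1*22) + (37/167 + 128/167)*((-80 + 7*18)/(-17 + 18)) = (-6 - 22) + (37*(1/167) + 128*(1/167))*((-80 + 126)/1) = -28 + (37/167 + 128/167)*(1*46) = -28 + (165/167)*46 = -28 + 7590/167 = 2914/167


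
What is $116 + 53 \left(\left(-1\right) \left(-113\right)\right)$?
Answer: $6105$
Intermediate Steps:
$116 + 53 \left(\left(-1\right) \left(-113\right)\right) = 116 + 53 \cdot 113 = 116 + 5989 = 6105$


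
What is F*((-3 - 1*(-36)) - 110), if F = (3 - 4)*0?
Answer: 0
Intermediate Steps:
F = 0 (F = -1*0 = 0)
F*((-3 - 1*(-36)) - 110) = 0*((-3 - 1*(-36)) - 110) = 0*((-3 + 36) - 110) = 0*(33 - 110) = 0*(-77) = 0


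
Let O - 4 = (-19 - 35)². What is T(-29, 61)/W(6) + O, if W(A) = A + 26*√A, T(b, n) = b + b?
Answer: 978229/335 - 377*√6/1005 ≈ 2919.2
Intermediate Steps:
T(b, n) = 2*b
O = 2920 (O = 4 + (-19 - 35)² = 4 + (-54)² = 4 + 2916 = 2920)
T(-29, 61)/W(6) + O = (2*(-29))/(6 + 26*√6) + 2920 = -58/(6 + 26*√6) + 2920 = 2920 - 58/(6 + 26*√6)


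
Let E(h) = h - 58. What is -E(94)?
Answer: -36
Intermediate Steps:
E(h) = -58 + h
-E(94) = -(-58 + 94) = -1*36 = -36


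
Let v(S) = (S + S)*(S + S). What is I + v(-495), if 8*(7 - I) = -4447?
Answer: 7845303/8 ≈ 9.8066e+5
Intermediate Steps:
I = 4503/8 (I = 7 - 1/8*(-4447) = 7 + 4447/8 = 4503/8 ≈ 562.88)
v(S) = 4*S**2 (v(S) = (2*S)*(2*S) = 4*S**2)
I + v(-495) = 4503/8 + 4*(-495)**2 = 4503/8 + 4*245025 = 4503/8 + 980100 = 7845303/8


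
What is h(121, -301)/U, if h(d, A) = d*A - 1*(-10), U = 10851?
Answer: -12137/3617 ≈ -3.3555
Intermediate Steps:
h(d, A) = 10 + A*d (h(d, A) = A*d + 10 = 10 + A*d)
h(121, -301)/U = (10 - 301*121)/10851 = (10 - 36421)*(1/10851) = -36411*1/10851 = -12137/3617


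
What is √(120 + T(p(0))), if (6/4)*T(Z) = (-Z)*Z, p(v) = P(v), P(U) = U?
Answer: 2*√30 ≈ 10.954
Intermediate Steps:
p(v) = v
T(Z) = -2*Z²/3 (T(Z) = 2*((-Z)*Z)/3 = 2*(-Z²)/3 = -2*Z²/3)
√(120 + T(p(0))) = √(120 - ⅔*0²) = √(120 - ⅔*0) = √(120 + 0) = √120 = 2*√30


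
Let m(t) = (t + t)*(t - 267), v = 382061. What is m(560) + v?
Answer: 710221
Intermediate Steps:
m(t) = 2*t*(-267 + t) (m(t) = (2*t)*(-267 + t) = 2*t*(-267 + t))
m(560) + v = 2*560*(-267 + 560) + 382061 = 2*560*293 + 382061 = 328160 + 382061 = 710221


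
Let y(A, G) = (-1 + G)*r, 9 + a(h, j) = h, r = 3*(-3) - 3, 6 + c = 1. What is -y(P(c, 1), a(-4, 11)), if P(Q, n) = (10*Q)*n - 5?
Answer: -168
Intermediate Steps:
c = -5 (c = -6 + 1 = -5)
r = -12 (r = -9 - 3 = -12)
a(h, j) = -9 + h
P(Q, n) = -5 + 10*Q*n (P(Q, n) = 10*Q*n - 5 = -5 + 10*Q*n)
y(A, G) = 12 - 12*G (y(A, G) = (-1 + G)*(-12) = 12 - 12*G)
-y(P(c, 1), a(-4, 11)) = -(12 - 12*(-9 - 4)) = -(12 - 12*(-13)) = -(12 + 156) = -1*168 = -168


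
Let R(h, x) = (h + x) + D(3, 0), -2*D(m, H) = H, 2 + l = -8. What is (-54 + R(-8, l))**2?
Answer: 5184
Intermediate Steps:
l = -10 (l = -2 - 8 = -10)
D(m, H) = -H/2
R(h, x) = h + x (R(h, x) = (h + x) - 1/2*0 = (h + x) + 0 = h + x)
(-54 + R(-8, l))**2 = (-54 + (-8 - 10))**2 = (-54 - 18)**2 = (-72)**2 = 5184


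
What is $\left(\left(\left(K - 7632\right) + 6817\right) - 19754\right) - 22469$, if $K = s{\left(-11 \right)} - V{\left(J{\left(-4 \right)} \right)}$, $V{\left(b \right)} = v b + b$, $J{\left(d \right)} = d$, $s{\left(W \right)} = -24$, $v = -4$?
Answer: $-43074$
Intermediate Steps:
$V{\left(b \right)} = - 3 b$ ($V{\left(b \right)} = - 4 b + b = - 3 b$)
$K = -36$ ($K = -24 - \left(-3\right) \left(-4\right) = -24 - 12 = -36$)
$\left(\left(\left(K - 7632\right) + 6817\right) - 19754\right) - 22469 = \left(\left(\left(-36 - 7632\right) + 6817\right) - 19754\right) - 22469 = \left(\left(-7668 + 6817\right) - 19754\right) - 22469 = \left(-851 - 19754\right) - 22469 = -20605 - 22469 = -43074$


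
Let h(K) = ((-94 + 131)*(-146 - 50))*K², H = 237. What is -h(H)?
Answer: 407337588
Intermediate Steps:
h(K) = -7252*K² (h(K) = (37*(-196))*K² = -7252*K²)
-h(H) = -(-7252)*237² = -(-7252)*56169 = -1*(-407337588) = 407337588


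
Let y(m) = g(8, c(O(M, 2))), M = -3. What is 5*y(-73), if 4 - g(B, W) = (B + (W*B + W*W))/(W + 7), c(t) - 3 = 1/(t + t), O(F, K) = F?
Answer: 115/354 ≈ 0.32486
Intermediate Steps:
c(t) = 3 + 1/(2*t) (c(t) = 3 + 1/(t + t) = 3 + 1/(2*t))
g(B, W) = 4 - (B + W² + B*W)/(7 + W) (g(B, W) = 4 - (B + (W*B + W*W))/(W + 7) = 4 - (B + (B*W + W²))/(7 + W) = 4 - (B + (W² + B*W))/(7 + W) = 4 - (B + W² + B*W)/(7 + W))
y(m) = 23/354 (y(m) = (28 - 1*8 - (3 + (½)/(-3))² + 4*(3 + (½)/(-3)) - 1*8*(3 + (½)/(-3)))/(7 + (3 + (½)/(-3))) = (28 - 8 - (3 + (½)*(-⅓))² + 4*(3 + (½)*(-⅓)) - 1*8*(3 + (½)*(-⅓)))/(7 + (3 + (½)*(-⅓))) = (28 - 8 - (3 - ⅙)² + 4*(3 - ⅙) - 1*8*(3 - ⅙))/(7 + (3 - ⅙)) = (28 - 8 - (17/6)² + 4*(17/6) - 1*8*17/6)/(7 + 17/6) = (28 - 8 - 1*289/36 + 34/3 - 68/3)/(59/6) = 6*(28 - 8 - 289/36 + 34/3 - 68/3)/59 = (6/59)*(23/36) = 23/354)
5*y(-73) = 5*(23/354) = 115/354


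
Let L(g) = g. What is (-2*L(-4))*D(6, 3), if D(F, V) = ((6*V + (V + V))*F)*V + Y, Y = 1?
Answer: 3464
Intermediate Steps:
D(F, V) = 1 + 8*F*V² (D(F, V) = ((6*V + (V + V))*F)*V + 1 = ((6*V + 2*V)*F)*V + 1 = ((8*V)*F)*V + 1 = (8*F*V)*V + 1 = 8*F*V² + 1 = 1 + 8*F*V²)
(-2*L(-4))*D(6, 3) = (-2*(-4))*(1 + 8*6*3²) = 8*(1 + 8*6*9) = 8*(1 + 432) = 8*433 = 3464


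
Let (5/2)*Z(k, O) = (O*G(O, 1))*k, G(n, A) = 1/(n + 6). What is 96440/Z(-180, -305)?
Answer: -720889/549 ≈ -1313.1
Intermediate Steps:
G(n, A) = 1/(6 + n)
Z(k, O) = 2*O*k/(5*(6 + O)) (Z(k, O) = 2*((O/(6 + O))*k)/5 = 2*(O*k/(6 + O))/5 = 2*O*k/(5*(6 + O)))
96440/Z(-180, -305) = 96440/(((⅖)*(-305)*(-180)/(6 - 305))) = 96440/(((⅖)*(-305)*(-180)/(-299))) = 96440/(((⅖)*(-305)*(-180)*(-1/299))) = 96440/(-21960/299) = 96440*(-299/21960) = -720889/549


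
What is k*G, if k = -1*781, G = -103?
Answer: 80443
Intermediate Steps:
k = -781
k*G = -781*(-103) = 80443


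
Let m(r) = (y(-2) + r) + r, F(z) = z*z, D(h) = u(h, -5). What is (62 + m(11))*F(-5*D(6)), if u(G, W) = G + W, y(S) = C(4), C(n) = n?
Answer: 2200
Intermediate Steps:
y(S) = 4
D(h) = -5 + h (D(h) = h - 5 = -5 + h)
F(z) = z**2
m(r) = 4 + 2*r (m(r) = (4 + r) + r = 4 + 2*r)
(62 + m(11))*F(-5*D(6)) = (62 + (4 + 2*11))*(-5*(-5 + 6))**2 = (62 + (4 + 22))*(-5*1)**2 = (62 + 26)*(-5)**2 = 88*25 = 2200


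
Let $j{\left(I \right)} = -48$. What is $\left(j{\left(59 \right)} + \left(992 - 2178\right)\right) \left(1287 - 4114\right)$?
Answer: $3488518$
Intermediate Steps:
$\left(j{\left(59 \right)} + \left(992 - 2178\right)\right) \left(1287 - 4114\right) = \left(-48 + \left(992 - 2178\right)\right) \left(1287 - 4114\right) = \left(-48 + \left(992 - 2178\right)\right) \left(-2827\right) = \left(-48 - 1186\right) \left(-2827\right) = \left(-1234\right) \left(-2827\right) = 3488518$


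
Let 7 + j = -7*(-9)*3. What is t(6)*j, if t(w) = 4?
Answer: 728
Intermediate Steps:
j = 182 (j = -7 - 7*(-9)*3 = -7 + 63*3 = -7 + 189 = 182)
t(6)*j = 4*182 = 728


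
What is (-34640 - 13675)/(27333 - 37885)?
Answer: 48315/10552 ≈ 4.5788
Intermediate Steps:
(-34640 - 13675)/(27333 - 37885) = -48315/(-10552) = -48315*(-1/10552) = 48315/10552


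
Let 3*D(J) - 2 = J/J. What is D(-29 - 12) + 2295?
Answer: 2296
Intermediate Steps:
D(J) = 1 (D(J) = ⅔ + (J/J)/3 = ⅔ + (⅓)*1 = ⅔ + ⅓ = 1)
D(-29 - 12) + 2295 = 1 + 2295 = 2296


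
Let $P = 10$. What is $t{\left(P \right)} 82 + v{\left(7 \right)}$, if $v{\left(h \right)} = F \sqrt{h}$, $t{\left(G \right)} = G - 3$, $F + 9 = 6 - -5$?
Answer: $574 + 2 \sqrt{7} \approx 579.29$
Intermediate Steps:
$F = 2$ ($F = -9 + \left(6 - -5\right) = -9 + \left(6 + 5\right) = -9 + 11 = 2$)
$t{\left(G \right)} = -3 + G$ ($t{\left(G \right)} = G - 3 = -3 + G$)
$v{\left(h \right)} = 2 \sqrt{h}$
$t{\left(P \right)} 82 + v{\left(7 \right)} = \left(-3 + 10\right) 82 + 2 \sqrt{7} = 7 \cdot 82 + 2 \sqrt{7} = 574 + 2 \sqrt{7}$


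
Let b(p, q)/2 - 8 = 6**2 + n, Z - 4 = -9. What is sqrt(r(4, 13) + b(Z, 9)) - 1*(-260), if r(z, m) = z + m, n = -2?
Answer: 260 + sqrt(101) ≈ 270.05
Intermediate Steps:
Z = -5 (Z = 4 - 9 = -5)
b(p, q) = 84 (b(p, q) = 16 + 2*(6**2 - 2) = 16 + 2*(36 - 2) = 16 + 2*34 = 16 + 68 = 84)
r(z, m) = m + z
sqrt(r(4, 13) + b(Z, 9)) - 1*(-260) = sqrt((13 + 4) + 84) - 1*(-260) = sqrt(17 + 84) + 260 = sqrt(101) + 260 = 260 + sqrt(101)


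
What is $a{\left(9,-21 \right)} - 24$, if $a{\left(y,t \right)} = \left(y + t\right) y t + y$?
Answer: $2253$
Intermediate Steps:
$a{\left(y,t \right)} = y + t y \left(t + y\right)$ ($a{\left(y,t \right)} = \left(t + y\right) y t + y = y \left(t + y\right) t + y = t y \left(t + y\right) + y = y + t y \left(t + y\right)$)
$a{\left(9,-21 \right)} - 24 = 9 \left(1 + \left(-21\right)^{2} - 189\right) - 24 = 9 \left(1 + 441 - 189\right) - 24 = 9 \cdot 253 - 24 = 2277 - 24 = 2253$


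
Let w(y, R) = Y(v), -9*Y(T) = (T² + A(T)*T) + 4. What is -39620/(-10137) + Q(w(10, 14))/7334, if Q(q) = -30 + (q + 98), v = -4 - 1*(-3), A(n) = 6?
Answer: 873790567/223034274 ≈ 3.9177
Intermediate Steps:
v = -1 (v = -4 + 3 = -1)
Y(T) = -4/9 - 2*T/3 - T²/9 (Y(T) = -((T² + 6*T) + 4)/9 = -(4 + T² + 6*T)/9 = -4/9 - 2*T/3 - T²/9)
w(y, R) = ⅑ (w(y, R) = -4/9 - ⅔*(-1) - ⅑*(-1)² = -4/9 + ⅔ - ⅑*1 = -4/9 + ⅔ - ⅑ = ⅑)
Q(q) = 68 + q (Q(q) = -30 + (98 + q) = 68 + q)
-39620/(-10137) + Q(w(10, 14))/7334 = -39620/(-10137) + (68 + ⅑)/7334 = -39620*(-1/10137) + (613/9)*(1/7334) = 39620/10137 + 613/66006 = 873790567/223034274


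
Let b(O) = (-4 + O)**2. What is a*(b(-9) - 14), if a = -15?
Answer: -2325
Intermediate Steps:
a*(b(-9) - 14) = -15*((-4 - 9)**2 - 14) = -15*((-13)**2 - 14) = -15*(169 - 14) = -15*155 = -2325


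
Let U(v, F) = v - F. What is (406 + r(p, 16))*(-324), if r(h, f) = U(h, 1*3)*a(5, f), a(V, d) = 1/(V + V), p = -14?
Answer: -654966/5 ≈ -1.3099e+5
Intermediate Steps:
a(V, d) = 1/(2*V)
r(h, f) = -3/10 + h/10 (r(h, f) = (h - 3)*((½)/5) = (h - 1*3)*((½)*(⅕)) = (h - 3)*(⅒) = (-3 + h)*(⅒) = -3/10 + h/10)
(406 + r(p, 16))*(-324) = (406 + (-3/10 + (⅒)*(-14)))*(-324) = (406 + (-3/10 - 7/5))*(-324) = (406 - 17/10)*(-324) = (4043/10)*(-324) = -654966/5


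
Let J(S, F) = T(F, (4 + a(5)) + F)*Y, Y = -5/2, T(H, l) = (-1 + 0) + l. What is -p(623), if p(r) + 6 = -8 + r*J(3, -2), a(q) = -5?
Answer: -6216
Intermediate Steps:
T(H, l) = -1 + l
Y = -5/2 (Y = -5*1/2 = -5/2 ≈ -2.5000)
J(S, F) = 5 - 5*F/2 (J(S, F) = (-1 + ((4 - 5) + F))*(-5/2) = (-1 + (-1 + F))*(-5/2) = (-2 + F)*(-5/2) = 5 - 5*F/2)
p(r) = -14 + 10*r (p(r) = -6 + (-8 + r*(5 - 5/2*(-2))) = -6 + (-8 + r*(5 + 5)) = -6 + (-8 + r*10) = -6 + (-8 + 10*r) = -14 + 10*r)
-p(623) = -(-14 + 10*623) = -(-14 + 6230) = -1*6216 = -6216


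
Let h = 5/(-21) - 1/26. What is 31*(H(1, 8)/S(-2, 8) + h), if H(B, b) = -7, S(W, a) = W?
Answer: 27280/273 ≈ 99.927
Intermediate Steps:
h = -151/546 (h = 5*(-1/21) - 1*1/26 = -5/21 - 1/26 = -151/546 ≈ -0.27656)
31*(H(1, 8)/S(-2, 8) + h) = 31*(-7/(-2) - 151/546) = 31*(-7*(-1/2) - 151/546) = 31*(7/2 - 151/546) = 31*(880/273) = 27280/273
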